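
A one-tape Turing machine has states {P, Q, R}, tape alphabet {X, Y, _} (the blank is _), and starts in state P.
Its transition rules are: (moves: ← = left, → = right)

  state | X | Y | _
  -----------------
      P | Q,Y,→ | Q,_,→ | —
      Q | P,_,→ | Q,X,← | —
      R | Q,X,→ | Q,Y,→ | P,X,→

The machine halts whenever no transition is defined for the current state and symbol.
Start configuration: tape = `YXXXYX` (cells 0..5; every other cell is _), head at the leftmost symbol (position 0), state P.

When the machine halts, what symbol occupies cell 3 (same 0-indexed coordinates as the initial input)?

P | [Y]XXXYX_   read Y → write _, move →, go to Q
Q | _[X]XXYX_   read X → write _, move →, go to P
P | __[X]XYX_   read X → write Y, move →, go to Q
Q | __Y[X]YX_   read X → write _, move →, go to P
P | __Y_[Y]X_   read Y → write _, move →, go to Q
Q | __Y__[X]_   read X → write _, move →, go to P
P | __Y___[_]
Cell 3 holds _ when M halts.

_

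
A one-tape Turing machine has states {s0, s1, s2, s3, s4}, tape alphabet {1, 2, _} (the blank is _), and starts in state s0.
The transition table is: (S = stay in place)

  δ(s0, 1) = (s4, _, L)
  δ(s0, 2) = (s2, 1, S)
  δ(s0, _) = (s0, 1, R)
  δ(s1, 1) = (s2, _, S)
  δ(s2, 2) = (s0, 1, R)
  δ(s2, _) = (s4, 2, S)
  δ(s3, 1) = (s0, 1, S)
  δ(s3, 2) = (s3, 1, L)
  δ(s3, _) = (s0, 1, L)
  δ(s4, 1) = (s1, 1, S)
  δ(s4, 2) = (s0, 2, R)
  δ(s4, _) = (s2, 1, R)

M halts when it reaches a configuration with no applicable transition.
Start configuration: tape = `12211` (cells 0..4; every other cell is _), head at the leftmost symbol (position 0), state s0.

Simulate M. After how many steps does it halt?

state=s0 head=0 tape=_[1]2211   (s0,1)→(s4,_,L)
state=s4 head=-1 tape=[_]_2211   (s4,_)→(s2,1,R)
state=s2 head=0 tape=1[_]2211   (s2,_)→(s4,2,S)
state=s4 head=0 tape=1[2]2211   (s4,2)→(s0,2,R)
state=s0 head=1 tape=12[2]211   (s0,2)→(s2,1,S)
state=s2 head=1 tape=12[1]211
M halts after 5 transitions.

5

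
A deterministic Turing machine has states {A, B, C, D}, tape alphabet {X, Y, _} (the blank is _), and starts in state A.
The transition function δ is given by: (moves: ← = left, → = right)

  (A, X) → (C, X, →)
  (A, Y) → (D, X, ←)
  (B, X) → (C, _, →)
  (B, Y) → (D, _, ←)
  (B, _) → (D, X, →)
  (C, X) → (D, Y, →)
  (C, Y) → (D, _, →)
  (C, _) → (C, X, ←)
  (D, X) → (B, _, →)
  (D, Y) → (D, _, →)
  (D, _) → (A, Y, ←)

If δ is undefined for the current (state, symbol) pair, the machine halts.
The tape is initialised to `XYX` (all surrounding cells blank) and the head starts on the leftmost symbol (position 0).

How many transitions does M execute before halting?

8

A | [X]YX___   read X → write X, move →, go to C
C | X[Y]X___   read Y → write _, move →, go to D
D | X_[X]___   read X → write _, move →, go to B
B | X__[_]__   read _ → write X, move →, go to D
D | X__X[_]_   read _ → write Y, move ←, go to A
A | X__[X]Y_   read X → write X, move →, go to C
C | X__X[Y]_   read Y → write _, move →, go to D
D | X__X_[_]   read _ → write Y, move ←, go to A
A | X__X[_]Y
M halts after 8 transitions.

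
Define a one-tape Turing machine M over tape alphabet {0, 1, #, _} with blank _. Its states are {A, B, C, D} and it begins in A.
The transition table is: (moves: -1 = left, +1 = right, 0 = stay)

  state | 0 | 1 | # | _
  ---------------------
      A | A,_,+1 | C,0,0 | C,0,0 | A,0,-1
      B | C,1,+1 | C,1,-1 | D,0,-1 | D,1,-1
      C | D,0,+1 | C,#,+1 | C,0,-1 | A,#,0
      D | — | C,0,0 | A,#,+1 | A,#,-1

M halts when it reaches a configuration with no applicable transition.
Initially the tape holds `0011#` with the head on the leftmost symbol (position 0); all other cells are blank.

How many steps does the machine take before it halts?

A | [0]011#_   read 0 → write _, move +1, go to A
A | _[0]11#_   read 0 → write _, move +1, go to A
A | __[1]1#_   read 1 → write 0, move 0, go to C
C | __[0]1#_   read 0 → write 0, move +1, go to D
D | __0[1]#_   read 1 → write 0, move 0, go to C
C | __0[0]#_   read 0 → write 0, move +1, go to D
D | __00[#]_   read # → write #, move +1, go to A
A | __00#[_]   read _ → write 0, move -1, go to A
A | __00[#]0   read # → write 0, move 0, go to C
C | __00[0]0   read 0 → write 0, move +1, go to D
D | __000[0]
M halts after 10 transitions.

10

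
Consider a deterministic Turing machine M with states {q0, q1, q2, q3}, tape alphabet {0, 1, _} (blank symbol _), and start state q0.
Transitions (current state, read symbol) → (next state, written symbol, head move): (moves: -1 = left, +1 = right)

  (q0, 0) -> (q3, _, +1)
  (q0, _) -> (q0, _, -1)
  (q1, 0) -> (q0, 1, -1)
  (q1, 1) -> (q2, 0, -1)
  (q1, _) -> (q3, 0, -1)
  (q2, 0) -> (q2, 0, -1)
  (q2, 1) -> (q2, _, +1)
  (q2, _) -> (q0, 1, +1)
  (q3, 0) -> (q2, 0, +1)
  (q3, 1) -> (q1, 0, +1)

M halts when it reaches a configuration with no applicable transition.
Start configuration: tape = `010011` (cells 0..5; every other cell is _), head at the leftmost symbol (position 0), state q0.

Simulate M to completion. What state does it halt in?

state=q0 head=0 tape=[0]10011__   (q0,0)→(q3,_,+1)
state=q3 head=1 tape=_[1]0011__   (q3,1)→(q1,0,+1)
state=q1 head=2 tape=_0[0]011__   (q1,0)→(q0,1,-1)
state=q0 head=1 tape=_[0]1011__   (q0,0)→(q3,_,+1)
state=q3 head=2 tape=__[1]011__   (q3,1)→(q1,0,+1)
state=q1 head=3 tape=__0[0]11__   (q1,0)→(q0,1,-1)
state=q0 head=2 tape=__[0]111__   (q0,0)→(q3,_,+1)
state=q3 head=3 tape=___[1]11__   (q3,1)→(q1,0,+1)
state=q1 head=4 tape=___0[1]1__   (q1,1)→(q2,0,-1)
state=q2 head=3 tape=___[0]01__   (q2,0)→(q2,0,-1)
state=q2 head=2 tape=__[_]001__   (q2,_)→(q0,1,+1)
state=q0 head=3 tape=__1[0]01__   (q0,0)→(q3,_,+1)
state=q3 head=4 tape=__1_[0]1__   (q3,0)→(q2,0,+1)
state=q2 head=5 tape=__1_0[1]__   (q2,1)→(q2,_,+1)
state=q2 head=6 tape=__1_0_[_]_   (q2,_)→(q0,1,+1)
state=q0 head=7 tape=__1_0_1[_]   (q0,_)→(q0,_,-1)
state=q0 head=6 tape=__1_0_[1]_
No transition is defined for (q0, 1); M halts in state q0.

q0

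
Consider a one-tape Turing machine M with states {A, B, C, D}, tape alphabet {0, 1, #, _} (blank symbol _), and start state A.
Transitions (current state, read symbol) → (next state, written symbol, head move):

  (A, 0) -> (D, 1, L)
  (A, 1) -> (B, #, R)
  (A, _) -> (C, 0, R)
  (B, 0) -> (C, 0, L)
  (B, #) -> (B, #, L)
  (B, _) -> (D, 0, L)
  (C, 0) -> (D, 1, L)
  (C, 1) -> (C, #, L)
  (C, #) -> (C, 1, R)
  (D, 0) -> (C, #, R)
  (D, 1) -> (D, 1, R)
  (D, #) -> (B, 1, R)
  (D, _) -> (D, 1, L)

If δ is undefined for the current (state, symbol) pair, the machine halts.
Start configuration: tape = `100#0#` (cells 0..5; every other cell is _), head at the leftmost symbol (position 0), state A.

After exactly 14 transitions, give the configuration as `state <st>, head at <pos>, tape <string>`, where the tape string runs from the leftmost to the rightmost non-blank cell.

state=A head=0 tape=[1]00#0#_   (A,1)→(B,#,R)
state=B head=1 tape=#[0]0#0#_   (B,0)→(C,0,L)
state=C head=0 tape=[#]00#0#_   (C,#)→(C,1,R)
state=C head=1 tape=1[0]0#0#_   (C,0)→(D,1,L)
state=D head=0 tape=[1]10#0#_   (D,1)→(D,1,R)
state=D head=1 tape=1[1]0#0#_   (D,1)→(D,1,R)
state=D head=2 tape=11[0]#0#_   (D,0)→(C,#,R)
state=C head=3 tape=11#[#]0#_   (C,#)→(C,1,R)
state=C head=4 tape=11#1[0]#_   (C,0)→(D,1,L)
state=D head=3 tape=11#[1]1#_   (D,1)→(D,1,R)
state=D head=4 tape=11#1[1]#_   (D,1)→(D,1,R)
state=D head=5 tape=11#11[#]_   (D,#)→(B,1,R)
state=B head=6 tape=11#111[_]   (B,_)→(D,0,L)
state=D head=5 tape=11#11[1]0   (D,1)→(D,1,R)
state=D head=6 tape=11#111[0]
After 14 steps: state D, head at 6, tape 11#1110.

state D, head at 6, tape 11#1110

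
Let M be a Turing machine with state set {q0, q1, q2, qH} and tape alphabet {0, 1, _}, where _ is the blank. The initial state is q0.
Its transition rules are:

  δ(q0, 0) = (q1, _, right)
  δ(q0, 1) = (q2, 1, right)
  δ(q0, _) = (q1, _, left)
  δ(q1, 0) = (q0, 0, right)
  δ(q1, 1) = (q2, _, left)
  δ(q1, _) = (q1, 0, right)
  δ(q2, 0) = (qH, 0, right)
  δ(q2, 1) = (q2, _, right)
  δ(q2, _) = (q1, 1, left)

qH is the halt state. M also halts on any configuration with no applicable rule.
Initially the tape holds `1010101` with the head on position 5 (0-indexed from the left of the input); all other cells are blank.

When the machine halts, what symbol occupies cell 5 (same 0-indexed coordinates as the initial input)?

1

state=q0 head=5 tape=10101[0]1   (q0,0)→(q1,_,right)
state=q1 head=6 tape=10101_[1]   (q1,1)→(q2,_,left)
state=q2 head=5 tape=10101[_]_   (q2,_)→(q1,1,left)
state=q1 head=4 tape=1010[1]1_   (q1,1)→(q2,_,left)
state=q2 head=3 tape=101[0]_1_   (q2,0)→(qH,0,right)
state=qH head=4 tape=1010[_]1_
Cell 5 holds 1 when M halts.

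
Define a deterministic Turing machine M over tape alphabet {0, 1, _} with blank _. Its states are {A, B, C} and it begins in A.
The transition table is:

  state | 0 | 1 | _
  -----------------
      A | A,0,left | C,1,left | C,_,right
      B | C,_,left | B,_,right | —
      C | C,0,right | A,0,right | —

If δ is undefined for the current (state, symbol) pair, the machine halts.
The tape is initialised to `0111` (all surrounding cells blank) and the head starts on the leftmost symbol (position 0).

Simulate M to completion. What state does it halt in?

A | _[0]111__   read 0 → write 0, move left, go to A
A | [_]0111__   read _ → write _, move right, go to C
C | _[0]111__   read 0 → write 0, move right, go to C
C | _0[1]11__   read 1 → write 0, move right, go to A
A | _00[1]1__   read 1 → write 1, move left, go to C
C | _0[0]11__   read 0 → write 0, move right, go to C
C | _00[1]1__   read 1 → write 0, move right, go to A
A | _000[1]__   read 1 → write 1, move left, go to C
C | _00[0]1__   read 0 → write 0, move right, go to C
C | _000[1]__   read 1 → write 0, move right, go to A
A | _0000[_]_   read _ → write _, move right, go to C
C | _0000_[_]
No transition is defined for (C, _); M halts in state C.

C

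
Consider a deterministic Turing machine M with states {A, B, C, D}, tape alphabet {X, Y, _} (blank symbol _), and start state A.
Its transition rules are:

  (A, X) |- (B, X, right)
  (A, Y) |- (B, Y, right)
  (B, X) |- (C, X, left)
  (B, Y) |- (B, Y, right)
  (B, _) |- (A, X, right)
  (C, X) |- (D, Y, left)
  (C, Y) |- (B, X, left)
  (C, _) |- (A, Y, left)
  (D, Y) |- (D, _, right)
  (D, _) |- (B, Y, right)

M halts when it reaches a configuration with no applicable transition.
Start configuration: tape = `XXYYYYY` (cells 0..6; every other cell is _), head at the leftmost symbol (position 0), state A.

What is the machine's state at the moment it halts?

D

A | __[X]XYYYYY   read X → write X, move right, go to B
B | __X[X]YYYYY   read X → write X, move left, go to C
C | __[X]XYYYYY   read X → write Y, move left, go to D
D | _[_]YXYYYYY   read _ → write Y, move right, go to B
B | _Y[Y]XYYYYY   read Y → write Y, move right, go to B
B | _YY[X]YYYYY   read X → write X, move left, go to C
C | _Y[Y]XYYYYY   read Y → write X, move left, go to B
B | _[Y]XXYYYYY   read Y → write Y, move right, go to B
B | _Y[X]XYYYYY   read X → write X, move left, go to C
C | _[Y]XXYYYYY   read Y → write X, move left, go to B
B | [_]XXXYYYYY   read _ → write X, move right, go to A
A | X[X]XXYYYYY   read X → write X, move right, go to B
B | XX[X]XYYYYY   read X → write X, move left, go to C
C | X[X]XXYYYYY   read X → write Y, move left, go to D
D | [X]YXXYYYYY
No transition is defined for (D, X); M halts in state D.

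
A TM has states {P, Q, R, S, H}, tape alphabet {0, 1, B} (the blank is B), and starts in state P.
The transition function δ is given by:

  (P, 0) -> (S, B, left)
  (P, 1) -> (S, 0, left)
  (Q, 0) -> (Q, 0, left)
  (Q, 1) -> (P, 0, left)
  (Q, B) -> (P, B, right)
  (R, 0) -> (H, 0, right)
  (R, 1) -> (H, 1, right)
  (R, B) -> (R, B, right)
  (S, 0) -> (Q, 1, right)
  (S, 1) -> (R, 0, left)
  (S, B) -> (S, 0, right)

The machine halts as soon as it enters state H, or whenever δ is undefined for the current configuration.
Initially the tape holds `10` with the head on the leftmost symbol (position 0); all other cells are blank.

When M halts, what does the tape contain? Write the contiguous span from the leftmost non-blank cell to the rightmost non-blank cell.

1001

state=P head=0 tape=BB[1]0BB   (P,1)→(S,0,left)
state=S head=-1 tape=B[B]00BB   (S,B)→(S,0,right)
state=S head=0 tape=B0[0]0BB   (S,0)→(Q,1,right)
state=Q head=1 tape=B01[0]BB   (Q,0)→(Q,0,left)
state=Q head=0 tape=B0[1]0BB   (Q,1)→(P,0,left)
state=P head=-1 tape=B[0]00BB   (P,0)→(S,B,left)
state=S head=-2 tape=[B]B00BB   (S,B)→(S,0,right)
state=S head=-1 tape=0[B]00BB   (S,B)→(S,0,right)
state=S head=0 tape=00[0]0BB   (S,0)→(Q,1,right)
state=Q head=1 tape=001[0]BB   (Q,0)→(Q,0,left)
state=Q head=0 tape=00[1]0BB   (Q,1)→(P,0,left)
state=P head=-1 tape=0[0]00BB   (P,0)→(S,B,left)
state=S head=-2 tape=[0]B00BB   (S,0)→(Q,1,right)
state=Q head=-1 tape=1[B]00BB   (Q,B)→(P,B,right)
state=P head=0 tape=1B[0]0BB   (P,0)→(S,B,left)
state=S head=-1 tape=1[B]B0BB   (S,B)→(S,0,right)
state=S head=0 tape=10[B]0BB   (S,B)→(S,0,right)
state=S head=1 tape=100[0]BB   (S,0)→(Q,1,right)
state=Q head=2 tape=1001[B]B   (Q,B)→(P,B,right)
state=P head=3 tape=1001B[B]
The non-blank tape span at halt is 1001.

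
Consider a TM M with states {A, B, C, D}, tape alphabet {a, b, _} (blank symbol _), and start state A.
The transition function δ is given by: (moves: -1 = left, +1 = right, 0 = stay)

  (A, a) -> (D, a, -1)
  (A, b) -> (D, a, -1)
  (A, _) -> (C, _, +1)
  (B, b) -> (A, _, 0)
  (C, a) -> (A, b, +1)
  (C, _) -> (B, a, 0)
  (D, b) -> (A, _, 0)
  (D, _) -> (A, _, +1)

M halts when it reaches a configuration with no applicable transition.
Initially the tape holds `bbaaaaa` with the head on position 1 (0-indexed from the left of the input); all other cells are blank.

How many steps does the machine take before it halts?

state=A head=1 tape=b[b]aaaaa__   (A,b)→(D,a,-1)
state=D head=0 tape=[b]aaaaaa__   (D,b)→(A,_,0)
state=A head=0 tape=[_]aaaaaa__   (A,_)→(C,_,+1)
state=C head=1 tape=_[a]aaaaa__   (C,a)→(A,b,+1)
state=A head=2 tape=_b[a]aaaa__   (A,a)→(D,a,-1)
state=D head=1 tape=_[b]aaaaa__   (D,b)→(A,_,0)
state=A head=1 tape=_[_]aaaaa__   (A,_)→(C,_,+1)
state=C head=2 tape=__[a]aaaa__   (C,a)→(A,b,+1)
state=A head=3 tape=__b[a]aaa__   (A,a)→(D,a,-1)
state=D head=2 tape=__[b]aaaa__   (D,b)→(A,_,0)
state=A head=2 tape=__[_]aaaa__   (A,_)→(C,_,+1)
state=C head=3 tape=___[a]aaa__   (C,a)→(A,b,+1)
state=A head=4 tape=___b[a]aa__   (A,a)→(D,a,-1)
state=D head=3 tape=___[b]aaa__   (D,b)→(A,_,0)
state=A head=3 tape=___[_]aaa__   (A,_)→(C,_,+1)
state=C head=4 tape=____[a]aa__   (C,a)→(A,b,+1)
state=A head=5 tape=____b[a]a__   (A,a)→(D,a,-1)
state=D head=4 tape=____[b]aa__   (D,b)→(A,_,0)
state=A head=4 tape=____[_]aa__   (A,_)→(C,_,+1)
state=C head=5 tape=_____[a]a__   (C,a)→(A,b,+1)
state=A head=6 tape=_____b[a]__   (A,a)→(D,a,-1)
state=D head=5 tape=_____[b]a__   (D,b)→(A,_,0)
state=A head=5 tape=_____[_]a__   (A,_)→(C,_,+1)
state=C head=6 tape=______[a]__   (C,a)→(A,b,+1)
state=A head=7 tape=______b[_]_   (A,_)→(C,_,+1)
state=C head=8 tape=______b_[_]   (C,_)→(B,a,0)
state=B head=8 tape=______b_[a]
M halts after 26 transitions.

26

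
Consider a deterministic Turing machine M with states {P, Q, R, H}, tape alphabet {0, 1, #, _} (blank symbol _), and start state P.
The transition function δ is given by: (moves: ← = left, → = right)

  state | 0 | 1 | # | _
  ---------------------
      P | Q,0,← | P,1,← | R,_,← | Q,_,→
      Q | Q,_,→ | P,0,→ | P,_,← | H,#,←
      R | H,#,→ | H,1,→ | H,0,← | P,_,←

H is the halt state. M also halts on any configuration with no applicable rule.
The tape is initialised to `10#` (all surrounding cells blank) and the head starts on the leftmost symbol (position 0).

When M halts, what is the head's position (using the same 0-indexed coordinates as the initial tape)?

P | _[1]0#   read 1 → write 1, move ←, go to P
P | [_]10#   read _ → write _, move →, go to Q
Q | _[1]0#   read 1 → write 0, move →, go to P
P | _0[0]#   read 0 → write 0, move ←, go to Q
Q | _[0]0#   read 0 → write _, move →, go to Q
Q | __[0]#   read 0 → write _, move →, go to Q
Q | ___[#]   read # → write _, move ←, go to P
P | __[_]_   read _ → write _, move →, go to Q
Q | ___[_]   read _ → write #, move ←, go to H
H | __[_]#
At halt the head is at cell 1.

1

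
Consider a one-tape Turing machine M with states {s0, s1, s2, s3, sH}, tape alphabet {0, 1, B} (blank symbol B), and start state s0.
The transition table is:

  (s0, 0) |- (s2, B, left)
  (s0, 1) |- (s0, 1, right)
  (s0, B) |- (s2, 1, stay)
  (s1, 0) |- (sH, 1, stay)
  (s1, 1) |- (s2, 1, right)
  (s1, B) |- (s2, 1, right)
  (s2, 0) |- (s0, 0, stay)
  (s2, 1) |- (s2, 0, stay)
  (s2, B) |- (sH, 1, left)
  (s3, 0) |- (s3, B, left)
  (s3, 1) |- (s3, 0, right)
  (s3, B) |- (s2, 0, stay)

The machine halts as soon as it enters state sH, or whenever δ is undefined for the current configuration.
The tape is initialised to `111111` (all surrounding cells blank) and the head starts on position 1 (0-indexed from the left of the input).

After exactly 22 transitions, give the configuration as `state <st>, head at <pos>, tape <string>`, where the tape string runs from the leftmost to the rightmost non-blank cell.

state s2, head at 1, tape 10

s0 | 1[1]1111B   read 1 → write 1, move right, go to s0
s0 | 11[1]111B   read 1 → write 1, move right, go to s0
s0 | 111[1]11B   read 1 → write 1, move right, go to s0
s0 | 1111[1]1B   read 1 → write 1, move right, go to s0
s0 | 11111[1]B   read 1 → write 1, move right, go to s0
s0 | 111111[B]   read B → write 1, move stay, go to s2
s2 | 111111[1]   read 1 → write 0, move stay, go to s2
s2 | 111111[0]   read 0 → write 0, move stay, go to s0
s0 | 111111[0]   read 0 → write B, move left, go to s2
s2 | 11111[1]B   read 1 → write 0, move stay, go to s2
s2 | 11111[0]B   read 0 → write 0, move stay, go to s0
s0 | 11111[0]B   read 0 → write B, move left, go to s2
s2 | 1111[1]BB   read 1 → write 0, move stay, go to s2
s2 | 1111[0]BB   read 0 → write 0, move stay, go to s0
s0 | 1111[0]BB   read 0 → write B, move left, go to s2
s2 | 111[1]BBB   read 1 → write 0, move stay, go to s2
s2 | 111[0]BBB   read 0 → write 0, move stay, go to s0
s0 | 111[0]BBB   read 0 → write B, move left, go to s2
s2 | 11[1]BBBB   read 1 → write 0, move stay, go to s2
s2 | 11[0]BBBB   read 0 → write 0, move stay, go to s0
s0 | 11[0]BBBB   read 0 → write B, move left, go to s2
s2 | 1[1]BBBBB   read 1 → write 0, move stay, go to s2
s2 | 1[0]BBBBB
After 22 steps: state s2, head at 1, tape 10.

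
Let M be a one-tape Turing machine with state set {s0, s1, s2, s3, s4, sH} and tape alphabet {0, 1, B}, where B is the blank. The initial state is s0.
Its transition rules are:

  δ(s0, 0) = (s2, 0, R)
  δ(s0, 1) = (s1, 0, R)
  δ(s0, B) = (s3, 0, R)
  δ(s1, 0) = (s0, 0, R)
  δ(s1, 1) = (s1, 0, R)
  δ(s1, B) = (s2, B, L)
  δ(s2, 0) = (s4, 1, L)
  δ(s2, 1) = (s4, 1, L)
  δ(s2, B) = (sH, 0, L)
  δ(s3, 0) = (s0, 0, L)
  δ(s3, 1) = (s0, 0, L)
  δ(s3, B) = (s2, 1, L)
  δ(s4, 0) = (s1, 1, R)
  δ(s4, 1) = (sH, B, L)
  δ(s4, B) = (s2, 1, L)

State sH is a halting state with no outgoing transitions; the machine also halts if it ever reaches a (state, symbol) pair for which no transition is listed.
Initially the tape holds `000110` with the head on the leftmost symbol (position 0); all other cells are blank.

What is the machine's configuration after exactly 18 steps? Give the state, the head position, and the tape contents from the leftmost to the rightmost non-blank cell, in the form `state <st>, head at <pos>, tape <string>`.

state s1, head at 8, tape 10000110

s0 | [0]00110BBB   read 0 → write 0, move R, go to s2
s2 | 0[0]0110BBB   read 0 → write 1, move L, go to s4
s4 | [0]10110BBB   read 0 → write 1, move R, go to s1
s1 | 1[1]0110BBB   read 1 → write 0, move R, go to s1
s1 | 10[0]110BBB   read 0 → write 0, move R, go to s0
s0 | 100[1]10BBB   read 1 → write 0, move R, go to s1
s1 | 1000[1]0BBB   read 1 → write 0, move R, go to s1
s1 | 10000[0]BBB   read 0 → write 0, move R, go to s0
s0 | 100000[B]BB   read B → write 0, move R, go to s3
s3 | 1000000[B]B   read B → write 1, move L, go to s2
s2 | 100000[0]1B   read 0 → write 1, move L, go to s4
s4 | 10000[0]11B   read 0 → write 1, move R, go to s1
s1 | 100001[1]1B   read 1 → write 0, move R, go to s1
s1 | 1000010[1]B   read 1 → write 0, move R, go to s1
s1 | 10000100[B]   read B → write B, move L, go to s2
s2 | 1000010[0]B   read 0 → write 1, move L, go to s4
s4 | 100001[0]1B   read 0 → write 1, move R, go to s1
s1 | 1000011[1]B   read 1 → write 0, move R, go to s1
s1 | 10000110[B]
After 18 steps: state s1, head at 8, tape 10000110.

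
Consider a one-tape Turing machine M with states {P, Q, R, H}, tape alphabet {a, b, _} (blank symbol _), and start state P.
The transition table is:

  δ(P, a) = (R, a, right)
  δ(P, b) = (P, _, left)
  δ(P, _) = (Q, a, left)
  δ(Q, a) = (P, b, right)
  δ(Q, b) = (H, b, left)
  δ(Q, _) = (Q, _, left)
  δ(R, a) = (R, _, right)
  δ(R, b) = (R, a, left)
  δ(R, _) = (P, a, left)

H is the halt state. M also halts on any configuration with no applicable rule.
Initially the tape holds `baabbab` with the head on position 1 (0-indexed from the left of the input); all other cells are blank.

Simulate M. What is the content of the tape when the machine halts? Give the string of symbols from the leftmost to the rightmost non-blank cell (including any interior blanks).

bbbaaaa

P | b[a]abbab   read a → write a, move right, go to R
R | ba[a]bbab   read a → write _, move right, go to R
R | ba_[b]bab   read b → write a, move left, go to R
R | ba[_]abab   read _ → write a, move left, go to P
P | b[a]aabab   read a → write a, move right, go to R
R | ba[a]abab   read a → write _, move right, go to R
R | ba_[a]bab   read a → write _, move right, go to R
R | ba__[b]ab   read b → write a, move left, go to R
R | ba_[_]aab   read _ → write a, move left, go to P
P | ba[_]aaab   read _ → write a, move left, go to Q
Q | b[a]aaaab   read a → write b, move right, go to P
P | bb[a]aaab   read a → write a, move right, go to R
R | bba[a]aab   read a → write _, move right, go to R
R | bba_[a]ab   read a → write _, move right, go to R
R | bba__[a]b   read a → write _, move right, go to R
R | bba___[b]   read b → write a, move left, go to R
R | bba__[_]a   read _ → write a, move left, go to P
P | bba_[_]aa   read _ → write a, move left, go to Q
Q | bba[_]aaa   read _ → write _, move left, go to Q
Q | bb[a]_aaa   read a → write b, move right, go to P
P | bbb[_]aaa   read _ → write a, move left, go to Q
Q | bb[b]aaaa   read b → write b, move left, go to H
H | b[b]baaaa
The non-blank tape span at halt is bbbaaaa.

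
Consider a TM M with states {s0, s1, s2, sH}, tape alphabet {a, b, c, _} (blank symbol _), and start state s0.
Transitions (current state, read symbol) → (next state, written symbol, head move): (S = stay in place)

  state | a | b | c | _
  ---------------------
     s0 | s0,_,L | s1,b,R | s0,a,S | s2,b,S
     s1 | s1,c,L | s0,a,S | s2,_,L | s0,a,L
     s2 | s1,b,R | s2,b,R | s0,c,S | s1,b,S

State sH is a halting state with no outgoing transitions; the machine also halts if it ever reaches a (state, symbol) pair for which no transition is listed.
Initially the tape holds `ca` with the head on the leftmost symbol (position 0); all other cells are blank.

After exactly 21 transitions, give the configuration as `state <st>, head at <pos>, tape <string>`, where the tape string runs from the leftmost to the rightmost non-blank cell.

state=s0 head=0 tape=__[c]a   (s0,c)→(s0,a,S)
state=s0 head=0 tape=__[a]a   (s0,a)→(s0,_,L)
state=s0 head=-1 tape=_[_]_a   (s0,_)→(s2,b,S)
state=s2 head=-1 tape=_[b]_a   (s2,b)→(s2,b,R)
state=s2 head=0 tape=_b[_]a   (s2,_)→(s1,b,S)
state=s1 head=0 tape=_b[b]a   (s1,b)→(s0,a,S)
state=s0 head=0 tape=_b[a]a   (s0,a)→(s0,_,L)
state=s0 head=-1 tape=_[b]_a   (s0,b)→(s1,b,R)
state=s1 head=0 tape=_b[_]a   (s1,_)→(s0,a,L)
state=s0 head=-1 tape=_[b]aa   (s0,b)→(s1,b,R)
state=s1 head=0 tape=_b[a]a   (s1,a)→(s1,c,L)
state=s1 head=-1 tape=_[b]ca   (s1,b)→(s0,a,S)
state=s0 head=-1 tape=_[a]ca   (s0,a)→(s0,_,L)
state=s0 head=-2 tape=[_]_ca   (s0,_)→(s2,b,S)
state=s2 head=-2 tape=[b]_ca   (s2,b)→(s2,b,R)
state=s2 head=-1 tape=b[_]ca   (s2,_)→(s1,b,S)
state=s1 head=-1 tape=b[b]ca   (s1,b)→(s0,a,S)
state=s0 head=-1 tape=b[a]ca   (s0,a)→(s0,_,L)
state=s0 head=-2 tape=[b]_ca   (s0,b)→(s1,b,R)
state=s1 head=-1 tape=b[_]ca   (s1,_)→(s0,a,L)
state=s0 head=-2 tape=[b]aca   (s0,b)→(s1,b,R)
state=s1 head=-1 tape=b[a]ca
After 21 steps: state s1, head at -1, tape baca.

state s1, head at -1, tape baca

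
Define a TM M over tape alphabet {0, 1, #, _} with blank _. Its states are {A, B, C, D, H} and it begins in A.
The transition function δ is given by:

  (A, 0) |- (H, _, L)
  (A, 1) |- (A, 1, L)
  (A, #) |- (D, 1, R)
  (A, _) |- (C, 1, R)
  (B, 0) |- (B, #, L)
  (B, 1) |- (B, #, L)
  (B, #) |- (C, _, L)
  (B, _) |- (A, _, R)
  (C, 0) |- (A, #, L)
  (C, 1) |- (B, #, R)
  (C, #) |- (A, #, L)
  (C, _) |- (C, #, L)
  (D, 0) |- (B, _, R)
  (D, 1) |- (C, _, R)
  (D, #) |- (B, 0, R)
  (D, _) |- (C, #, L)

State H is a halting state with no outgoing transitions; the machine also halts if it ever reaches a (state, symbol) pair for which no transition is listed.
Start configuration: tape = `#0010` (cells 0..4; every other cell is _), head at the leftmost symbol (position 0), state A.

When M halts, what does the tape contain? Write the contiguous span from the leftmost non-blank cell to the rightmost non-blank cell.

1#_1_1#

A | [#]0010___   read # → write 1, move R, go to D
D | 1[0]010___   read 0 → write _, move R, go to B
B | 1_[0]10___   read 0 → write #, move L, go to B
B | 1[_]#10___   read _ → write _, move R, go to A
A | 1_[#]10___   read # → write 1, move R, go to D
D | 1_1[1]0___   read 1 → write _, move R, go to C
C | 1_1_[0]___   read 0 → write #, move L, go to A
A | 1_1[_]#___   read _ → write 1, move R, go to C
C | 1_11[#]___   read # → write #, move L, go to A
A | 1_1[1]#___   read 1 → write 1, move L, go to A
A | 1_[1]1#___   read 1 → write 1, move L, go to A
A | 1[_]11#___   read _ → write 1, move R, go to C
C | 11[1]1#___   read 1 → write #, move R, go to B
B | 11#[1]#___   read 1 → write #, move L, go to B
B | 11[#]##___   read # → write _, move L, go to C
C | 1[1]_##___   read 1 → write #, move R, go to B
B | 1#[_]##___   read _ → write _, move R, go to A
A | 1#_[#]#___   read # → write 1, move R, go to D
D | 1#_1[#]___   read # → write 0, move R, go to B
B | 1#_10[_]__   read _ → write _, move R, go to A
A | 1#_10_[_]_   read _ → write 1, move R, go to C
C | 1#_10_1[_]   read _ → write #, move L, go to C
C | 1#_10_[1]#   read 1 → write #, move R, go to B
B | 1#_10_#[#]   read # → write _, move L, go to C
C | 1#_10_[#]_   read # → write #, move L, go to A
A | 1#_10[_]#_   read _ → write 1, move R, go to C
C | 1#_101[#]_   read # → write #, move L, go to A
A | 1#_10[1]#_   read 1 → write 1, move L, go to A
A | 1#_1[0]1#_   read 0 → write _, move L, go to H
H | 1#_[1]_1#_
The non-blank tape span at halt is 1#_1_1#.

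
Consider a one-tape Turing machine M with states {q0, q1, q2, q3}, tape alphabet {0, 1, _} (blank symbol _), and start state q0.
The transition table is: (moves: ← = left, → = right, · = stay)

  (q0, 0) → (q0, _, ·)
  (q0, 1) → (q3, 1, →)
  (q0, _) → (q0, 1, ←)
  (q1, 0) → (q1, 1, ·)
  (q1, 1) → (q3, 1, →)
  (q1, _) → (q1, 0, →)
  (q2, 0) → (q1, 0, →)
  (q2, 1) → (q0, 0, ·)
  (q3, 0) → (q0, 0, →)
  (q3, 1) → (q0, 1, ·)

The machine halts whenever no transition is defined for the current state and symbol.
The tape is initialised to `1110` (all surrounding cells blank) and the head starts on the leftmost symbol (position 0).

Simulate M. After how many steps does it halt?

14

state=q0 head=0 tape=[1]110__   (q0,1)→(q3,1,→)
state=q3 head=1 tape=1[1]10__   (q3,1)→(q0,1,·)
state=q0 head=1 tape=1[1]10__   (q0,1)→(q3,1,→)
state=q3 head=2 tape=11[1]0__   (q3,1)→(q0,1,·)
state=q0 head=2 tape=11[1]0__   (q0,1)→(q3,1,→)
state=q3 head=3 tape=111[0]__   (q3,0)→(q0,0,→)
state=q0 head=4 tape=1110[_]_   (q0,_)→(q0,1,←)
state=q0 head=3 tape=111[0]1_   (q0,0)→(q0,_,·)
state=q0 head=3 tape=111[_]1_   (q0,_)→(q0,1,←)
state=q0 head=2 tape=11[1]11_   (q0,1)→(q3,1,→)
state=q3 head=3 tape=111[1]1_   (q3,1)→(q0,1,·)
state=q0 head=3 tape=111[1]1_   (q0,1)→(q3,1,→)
state=q3 head=4 tape=1111[1]_   (q3,1)→(q0,1,·)
state=q0 head=4 tape=1111[1]_   (q0,1)→(q3,1,→)
state=q3 head=5 tape=11111[_]
M halts after 14 transitions.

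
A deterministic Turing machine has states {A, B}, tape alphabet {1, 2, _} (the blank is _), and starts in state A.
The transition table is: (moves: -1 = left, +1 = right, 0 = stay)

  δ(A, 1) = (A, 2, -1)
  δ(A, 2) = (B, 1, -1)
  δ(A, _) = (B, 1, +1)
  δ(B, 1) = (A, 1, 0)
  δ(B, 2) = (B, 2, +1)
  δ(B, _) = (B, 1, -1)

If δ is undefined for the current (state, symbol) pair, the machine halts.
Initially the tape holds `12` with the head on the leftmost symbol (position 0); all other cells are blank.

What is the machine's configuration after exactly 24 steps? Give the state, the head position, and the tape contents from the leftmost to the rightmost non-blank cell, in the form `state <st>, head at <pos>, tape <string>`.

state B, head at -1, tape 121222

state=A head=0 tape=___[1]2_   (A,1)→(A,2,-1)
state=A head=-1 tape=__[_]22_   (A,_)→(B,1,+1)
state=B head=0 tape=__1[2]2_   (B,2)→(B,2,+1)
state=B head=1 tape=__12[2]_   (B,2)→(B,2,+1)
state=B head=2 tape=__122[_]   (B,_)→(B,1,-1)
state=B head=1 tape=__12[2]1   (B,2)→(B,2,+1)
state=B head=2 tape=__122[1]   (B,1)→(A,1,0)
state=A head=2 tape=__122[1]   (A,1)→(A,2,-1)
state=A head=1 tape=__12[2]2   (A,2)→(B,1,-1)
state=B head=0 tape=__1[2]12   (B,2)→(B,2,+1)
state=B head=1 tape=__12[1]2   (B,1)→(A,1,0)
state=A head=1 tape=__12[1]2   (A,1)→(A,2,-1)
state=A head=0 tape=__1[2]22   (A,2)→(B,1,-1)
state=B head=-1 tape=__[1]122   (B,1)→(A,1,0)
state=A head=-1 tape=__[1]122   (A,1)→(A,2,-1)
state=A head=-2 tape=_[_]2122   (A,_)→(B,1,+1)
state=B head=-1 tape=_1[2]122   (B,2)→(B,2,+1)
state=B head=0 tape=_12[1]22   (B,1)→(A,1,0)
state=A head=0 tape=_12[1]22   (A,1)→(A,2,-1)
state=A head=-1 tape=_1[2]222   (A,2)→(B,1,-1)
state=B head=-2 tape=_[1]1222   (B,1)→(A,1,0)
state=A head=-2 tape=_[1]1222   (A,1)→(A,2,-1)
state=A head=-3 tape=[_]21222   (A,_)→(B,1,+1)
state=B head=-2 tape=1[2]1222   (B,2)→(B,2,+1)
state=B head=-1 tape=12[1]222
After 24 steps: state B, head at -1, tape 121222.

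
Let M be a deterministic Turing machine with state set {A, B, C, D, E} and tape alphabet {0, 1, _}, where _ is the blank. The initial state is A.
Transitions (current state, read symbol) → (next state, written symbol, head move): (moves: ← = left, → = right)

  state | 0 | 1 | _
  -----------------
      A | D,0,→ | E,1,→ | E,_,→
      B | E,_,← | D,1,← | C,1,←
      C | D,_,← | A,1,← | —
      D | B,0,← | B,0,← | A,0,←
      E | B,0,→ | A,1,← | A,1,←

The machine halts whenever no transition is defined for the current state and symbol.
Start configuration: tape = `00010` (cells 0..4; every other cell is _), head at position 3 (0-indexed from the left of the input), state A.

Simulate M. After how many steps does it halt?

11

A | __000[1]0_   read 1 → write 1, move →, go to E
E | __0001[0]_   read 0 → write 0, move →, go to B
B | __00010[_]   read _ → write 1, move ←, go to C
C | __0001[0]1   read 0 → write _, move ←, go to D
D | __000[1]_1   read 1 → write 0, move ←, go to B
B | __00[0]0_1   read 0 → write _, move ←, go to E
E | __0[0]_0_1   read 0 → write 0, move →, go to B
B | __00[_]0_1   read _ → write 1, move ←, go to C
C | __0[0]10_1   read 0 → write _, move ←, go to D
D | __[0]_10_1   read 0 → write 0, move ←, go to B
B | _[_]0_10_1   read _ → write 1, move ←, go to C
C | [_]10_10_1
M halts after 11 transitions.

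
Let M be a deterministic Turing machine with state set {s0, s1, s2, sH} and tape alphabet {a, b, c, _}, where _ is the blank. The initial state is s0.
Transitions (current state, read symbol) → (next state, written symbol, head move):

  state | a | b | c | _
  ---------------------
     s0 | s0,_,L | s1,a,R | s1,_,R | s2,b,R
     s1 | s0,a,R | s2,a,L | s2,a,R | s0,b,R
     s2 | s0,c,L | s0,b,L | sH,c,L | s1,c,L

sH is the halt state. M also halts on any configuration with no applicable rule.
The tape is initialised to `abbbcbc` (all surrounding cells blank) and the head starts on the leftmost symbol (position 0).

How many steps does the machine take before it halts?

24

state=s0 head=0 tape=___[a]bbbcbc   (s0,a)→(s0,_,L)
state=s0 head=-1 tape=__[_]_bbbcbc   (s0,_)→(s2,b,R)
state=s2 head=0 tape=__b[_]bbbcbc   (s2,_)→(s1,c,L)
state=s1 head=-1 tape=__[b]cbbbcbc   (s1,b)→(s2,a,L)
state=s2 head=-2 tape=_[_]acbbbcbc   (s2,_)→(s1,c,L)
state=s1 head=-3 tape=[_]cacbbbcbc   (s1,_)→(s0,b,R)
state=s0 head=-2 tape=b[c]acbbbcbc   (s0,c)→(s1,_,R)
state=s1 head=-1 tape=b_[a]cbbbcbc   (s1,a)→(s0,a,R)
state=s0 head=0 tape=b_a[c]bbbcbc   (s0,c)→(s1,_,R)
state=s1 head=1 tape=b_a_[b]bbcbc   (s1,b)→(s2,a,L)
state=s2 head=0 tape=b_a[_]abbcbc   (s2,_)→(s1,c,L)
state=s1 head=-1 tape=b_[a]cabbcbc   (s1,a)→(s0,a,R)
state=s0 head=0 tape=b_a[c]abbcbc   (s0,c)→(s1,_,R)
state=s1 head=1 tape=b_a_[a]bbcbc   (s1,a)→(s0,a,R)
state=s0 head=2 tape=b_a_a[b]bcbc   (s0,b)→(s1,a,R)
state=s1 head=3 tape=b_a_aa[b]cbc   (s1,b)→(s2,a,L)
state=s2 head=2 tape=b_a_a[a]acbc   (s2,a)→(s0,c,L)
state=s0 head=1 tape=b_a_[a]cacbc   (s0,a)→(s0,_,L)
state=s0 head=0 tape=b_a[_]_cacbc   (s0,_)→(s2,b,R)
state=s2 head=1 tape=b_ab[_]cacbc   (s2,_)→(s1,c,L)
state=s1 head=0 tape=b_a[b]ccacbc   (s1,b)→(s2,a,L)
state=s2 head=-1 tape=b_[a]accacbc   (s2,a)→(s0,c,L)
state=s0 head=-2 tape=b[_]caccacbc   (s0,_)→(s2,b,R)
state=s2 head=-1 tape=bb[c]accacbc   (s2,c)→(sH,c,L)
state=sH head=-2 tape=b[b]caccacbc
M halts after 24 transitions.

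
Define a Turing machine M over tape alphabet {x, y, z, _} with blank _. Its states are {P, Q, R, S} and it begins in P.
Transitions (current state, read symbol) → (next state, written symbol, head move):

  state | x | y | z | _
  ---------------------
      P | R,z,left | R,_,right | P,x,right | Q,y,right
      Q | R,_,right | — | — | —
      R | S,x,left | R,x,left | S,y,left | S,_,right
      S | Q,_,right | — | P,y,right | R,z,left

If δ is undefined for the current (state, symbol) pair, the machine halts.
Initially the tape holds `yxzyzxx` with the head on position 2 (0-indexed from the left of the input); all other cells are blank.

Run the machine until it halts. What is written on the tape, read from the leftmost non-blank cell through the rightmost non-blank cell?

P | yx[z]yzxx   read z → write x, move right, go to P
P | yxx[y]zxx   read y → write _, move right, go to R
R | yxx_[z]xx   read z → write y, move left, go to S
S | yxx[_]yxx   read _ → write z, move left, go to R
R | yx[x]zyxx   read x → write x, move left, go to S
S | y[x]xzyxx   read x → write _, move right, go to Q
Q | y_[x]zyxx   read x → write _, move right, go to R
R | y__[z]yxx   read z → write y, move left, go to S
S | y_[_]yyxx   read _ → write z, move left, go to R
R | y[_]zyyxx   read _ → write _, move right, go to S
S | y_[z]yyxx   read z → write y, move right, go to P
P | y_y[y]yxx   read y → write _, move right, go to R
R | y_y_[y]xx   read y → write x, move left, go to R
R | y_y[_]xxx   read _ → write _, move right, go to S
S | y_y_[x]xx   read x → write _, move right, go to Q
Q | y_y__[x]x   read x → write _, move right, go to R
R | y_y___[x]   read x → write x, move left, go to S
S | y_y__[_]x   read _ → write z, move left, go to R
R | y_y_[_]zx   read _ → write _, move right, go to S
S | y_y__[z]x   read z → write y, move right, go to P
P | y_y__y[x]   read x → write z, move left, go to R
R | y_y__[y]z   read y → write x, move left, go to R
R | y_y_[_]xz   read _ → write _, move right, go to S
S | y_y__[x]z   read x → write _, move right, go to Q
Q | y_y___[z]
The non-blank tape span at halt is y_y___z.

y_y___z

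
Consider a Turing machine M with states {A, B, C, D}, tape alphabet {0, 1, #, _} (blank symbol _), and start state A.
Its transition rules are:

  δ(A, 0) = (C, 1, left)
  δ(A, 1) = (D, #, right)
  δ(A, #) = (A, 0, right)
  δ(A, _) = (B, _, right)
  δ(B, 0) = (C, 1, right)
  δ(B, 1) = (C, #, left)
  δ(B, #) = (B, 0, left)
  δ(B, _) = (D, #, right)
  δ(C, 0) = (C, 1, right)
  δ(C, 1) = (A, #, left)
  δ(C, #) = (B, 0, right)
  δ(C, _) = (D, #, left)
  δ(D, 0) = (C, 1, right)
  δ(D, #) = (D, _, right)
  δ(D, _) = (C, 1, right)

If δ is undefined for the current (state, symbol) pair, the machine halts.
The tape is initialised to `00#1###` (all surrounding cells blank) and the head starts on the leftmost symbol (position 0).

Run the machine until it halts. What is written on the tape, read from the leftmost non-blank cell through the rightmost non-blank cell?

110111111#

state=A head=0 tape=__[0]0#1###_   (A,0)→(C,1,left)
state=C head=-1 tape=_[_]10#1###_   (C,_)→(D,#,left)
state=D head=-2 tape=[_]#10#1###_   (D,_)→(C,1,right)
state=C head=-1 tape=1[#]10#1###_   (C,#)→(B,0,right)
state=B head=0 tape=10[1]0#1###_   (B,1)→(C,#,left)
state=C head=-1 tape=1[0]#0#1###_   (C,0)→(C,1,right)
state=C head=0 tape=11[#]0#1###_   (C,#)→(B,0,right)
state=B head=1 tape=110[0]#1###_   (B,0)→(C,1,right)
state=C head=2 tape=1101[#]1###_   (C,#)→(B,0,right)
state=B head=3 tape=11010[1]###_   (B,1)→(C,#,left)
state=C head=2 tape=1101[0]####_   (C,0)→(C,1,right)
state=C head=3 tape=11011[#]###_   (C,#)→(B,0,right)
state=B head=4 tape=110110[#]##_   (B,#)→(B,0,left)
state=B head=3 tape=11011[0]0##_   (B,0)→(C,1,right)
state=C head=4 tape=110111[0]##_   (C,0)→(C,1,right)
state=C head=5 tape=1101111[#]#_   (C,#)→(B,0,right)
state=B head=6 tape=11011110[#]_   (B,#)→(B,0,left)
state=B head=5 tape=1101111[0]0_   (B,0)→(C,1,right)
state=C head=6 tape=11011111[0]_   (C,0)→(C,1,right)
state=C head=7 tape=110111111[_]   (C,_)→(D,#,left)
state=D head=6 tape=11011111[1]#
The non-blank tape span at halt is 110111111#.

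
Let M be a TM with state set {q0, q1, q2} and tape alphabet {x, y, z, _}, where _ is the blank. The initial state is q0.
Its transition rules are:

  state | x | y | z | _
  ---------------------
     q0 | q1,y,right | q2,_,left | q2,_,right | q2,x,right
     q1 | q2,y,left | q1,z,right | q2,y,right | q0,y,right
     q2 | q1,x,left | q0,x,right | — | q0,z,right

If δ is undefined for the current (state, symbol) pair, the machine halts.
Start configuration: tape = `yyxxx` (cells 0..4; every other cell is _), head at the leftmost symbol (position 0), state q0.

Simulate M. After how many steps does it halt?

state=q0 head=0 tape=_[y]yxxx   (q0,y)→(q2,_,left)
state=q2 head=-1 tape=[_]_yxxx   (q2,_)→(q0,z,right)
state=q0 head=0 tape=z[_]yxxx   (q0,_)→(q2,x,right)
state=q2 head=1 tape=zx[y]xxx   (q2,y)→(q0,x,right)
state=q0 head=2 tape=zxx[x]xx   (q0,x)→(q1,y,right)
state=q1 head=3 tape=zxxy[x]x   (q1,x)→(q2,y,left)
state=q2 head=2 tape=zxx[y]yx   (q2,y)→(q0,x,right)
state=q0 head=3 tape=zxxx[y]x   (q0,y)→(q2,_,left)
state=q2 head=2 tape=zxx[x]_x   (q2,x)→(q1,x,left)
state=q1 head=1 tape=zx[x]x_x   (q1,x)→(q2,y,left)
state=q2 head=0 tape=z[x]yx_x   (q2,x)→(q1,x,left)
state=q1 head=-1 tape=[z]xyx_x   (q1,z)→(q2,y,right)
state=q2 head=0 tape=y[x]yx_x   (q2,x)→(q1,x,left)
state=q1 head=-1 tape=[y]xyx_x   (q1,y)→(q1,z,right)
state=q1 head=0 tape=z[x]yx_x   (q1,x)→(q2,y,left)
state=q2 head=-1 tape=[z]yyx_x
M halts after 15 transitions.

15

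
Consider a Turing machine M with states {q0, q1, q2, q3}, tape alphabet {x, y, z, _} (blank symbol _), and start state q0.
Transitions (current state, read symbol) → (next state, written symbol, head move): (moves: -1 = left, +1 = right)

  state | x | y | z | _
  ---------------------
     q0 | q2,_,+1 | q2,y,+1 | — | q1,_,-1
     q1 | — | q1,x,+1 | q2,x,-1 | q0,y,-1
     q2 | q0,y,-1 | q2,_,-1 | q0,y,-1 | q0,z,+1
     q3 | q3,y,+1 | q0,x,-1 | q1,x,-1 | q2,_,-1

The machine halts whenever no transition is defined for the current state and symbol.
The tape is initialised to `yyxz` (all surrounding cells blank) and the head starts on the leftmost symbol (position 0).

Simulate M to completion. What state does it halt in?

q0

state=q0 head=0 tape=__[y]yxz__   (q0,y)→(q2,y,+1)
state=q2 head=1 tape=__y[y]xz__   (q2,y)→(q2,_,-1)
state=q2 head=0 tape=__[y]_xz__   (q2,y)→(q2,_,-1)
state=q2 head=-1 tape=_[_]__xz__   (q2,_)→(q0,z,+1)
state=q0 head=0 tape=_z[_]_xz__   (q0,_)→(q1,_,-1)
state=q1 head=-1 tape=_[z]__xz__   (q1,z)→(q2,x,-1)
state=q2 head=-2 tape=[_]x__xz__   (q2,_)→(q0,z,+1)
state=q0 head=-1 tape=z[x]__xz__   (q0,x)→(q2,_,+1)
state=q2 head=0 tape=z_[_]_xz__   (q2,_)→(q0,z,+1)
state=q0 head=1 tape=z_z[_]xz__   (q0,_)→(q1,_,-1)
state=q1 head=0 tape=z_[z]_xz__   (q1,z)→(q2,x,-1)
state=q2 head=-1 tape=z[_]x_xz__   (q2,_)→(q0,z,+1)
state=q0 head=0 tape=zz[x]_xz__   (q0,x)→(q2,_,+1)
state=q2 head=1 tape=zz_[_]xz__   (q2,_)→(q0,z,+1)
state=q0 head=2 tape=zz_z[x]z__   (q0,x)→(q2,_,+1)
state=q2 head=3 tape=zz_z_[z]__   (q2,z)→(q0,y,-1)
state=q0 head=2 tape=zz_z[_]y__   (q0,_)→(q1,_,-1)
state=q1 head=1 tape=zz_[z]_y__   (q1,z)→(q2,x,-1)
state=q2 head=0 tape=zz[_]x_y__   (q2,_)→(q0,z,+1)
state=q0 head=1 tape=zzz[x]_y__   (q0,x)→(q2,_,+1)
state=q2 head=2 tape=zzz_[_]y__   (q2,_)→(q0,z,+1)
state=q0 head=3 tape=zzz_z[y]__   (q0,y)→(q2,y,+1)
state=q2 head=4 tape=zzz_zy[_]_   (q2,_)→(q0,z,+1)
state=q0 head=5 tape=zzz_zyz[_]   (q0,_)→(q1,_,-1)
state=q1 head=4 tape=zzz_zy[z]_   (q1,z)→(q2,x,-1)
state=q2 head=3 tape=zzz_z[y]x_   (q2,y)→(q2,_,-1)
state=q2 head=2 tape=zzz_[z]_x_   (q2,z)→(q0,y,-1)
state=q0 head=1 tape=zzz[_]y_x_   (q0,_)→(q1,_,-1)
state=q1 head=0 tape=zz[z]_y_x_   (q1,z)→(q2,x,-1)
state=q2 head=-1 tape=z[z]x_y_x_   (q2,z)→(q0,y,-1)
state=q0 head=-2 tape=[z]yx_y_x_
No transition is defined for (q0, z); M halts in state q0.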